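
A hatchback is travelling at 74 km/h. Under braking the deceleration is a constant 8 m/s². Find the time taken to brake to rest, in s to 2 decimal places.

74 km/h ÷ 3.6 = 20.5556 m/s.
Braking time = v/a = 20.5556 / 8.000 = 2.569 s.

Braking time ≈ 2.57 s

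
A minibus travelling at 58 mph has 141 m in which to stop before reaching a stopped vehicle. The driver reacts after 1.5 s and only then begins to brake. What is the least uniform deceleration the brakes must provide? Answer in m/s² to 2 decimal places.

Required deceleration ≈ 3.29 m/s²

58 mph × 0.44704 = 25.9283 m/s.
Distance covered during reaction = 25.9283 × 1.5 = 38.892 m.
Distance available for braking: 141 − 38.892 = 102.108 m.
v² = 2a·d ⇒ a = v²/(2d) = 25.9283² / (2 × 102.108) = 672.277 / 204.216 = 3.2920 m/s².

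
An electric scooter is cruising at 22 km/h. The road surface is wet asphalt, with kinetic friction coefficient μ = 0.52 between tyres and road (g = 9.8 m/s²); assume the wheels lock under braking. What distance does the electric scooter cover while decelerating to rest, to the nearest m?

Braking distance ≈ 4 m

22 km/h ÷ 3.6 = 6.1111 m/s.
a = μg = 0.52 × 9.8 = 5.096 m/s².
Braking distance = v²/(2a) = 6.1111² / (2 × 5.096) = 37.346 / 10.192 = 3.664 m.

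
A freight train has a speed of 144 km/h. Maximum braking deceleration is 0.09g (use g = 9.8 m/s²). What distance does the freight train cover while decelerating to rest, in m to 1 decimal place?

144 km/h ÷ 3.6 = 40.0000 m/s.
a = 0.09 × 9.8 = 0.882 m/s².
Braking distance = v²/(2a) = 40.0000² / (2 × 0.882) = 1600.000 / 1.764 = 907.029 m.

Braking distance ≈ 907.0 m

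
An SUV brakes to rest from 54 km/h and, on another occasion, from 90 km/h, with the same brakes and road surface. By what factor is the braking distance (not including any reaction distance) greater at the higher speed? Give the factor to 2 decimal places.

Braking distance d = v²/(2a), so with a fixed, d ∝ v².
Factor = (90/54)² = 1.6667² = 2.7779.

Factor ≈ 2.78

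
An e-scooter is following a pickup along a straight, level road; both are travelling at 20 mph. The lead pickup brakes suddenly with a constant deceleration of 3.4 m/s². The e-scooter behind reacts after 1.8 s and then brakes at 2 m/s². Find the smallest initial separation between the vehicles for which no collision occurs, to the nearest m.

20 mph × 0.44704 = 8.9408 m/s.
Leader travels v²/(2a_L) = 79.938 / 6.800 = 11.756 m before stopping.
Follower covers v·t_r = 8.9408 × 1.8 = 16.093 m while reacting, then v²/(2a_F) = 79.938 / 4.000 = 19.985 m while braking, for a total of 16.093 + 19.985 = 36.078 m.
Since a_F ≤ a_L and the follower starts braking later, the follower is never slower than the leader, so the closest approach is when both have stopped.
Minimum gap = 36.078 − 11.756 = 24.322 m.

Minimum gap ≈ 24 m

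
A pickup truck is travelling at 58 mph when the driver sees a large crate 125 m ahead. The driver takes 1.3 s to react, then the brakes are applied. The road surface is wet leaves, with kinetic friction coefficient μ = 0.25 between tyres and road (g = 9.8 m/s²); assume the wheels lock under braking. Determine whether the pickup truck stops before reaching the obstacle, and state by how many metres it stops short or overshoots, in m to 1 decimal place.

No — it overshoots by 45.9 m

58 mph × 0.44704 = 25.9283 m/s.
a = μg = 0.25 × 9.8 = 2.450 m/s².
Reaction distance = 25.9283 × 1.3 = 33.707 m.
Braking distance = v²/(2a) = 672.277 / 4.900 = 137.199 m.
Total stopping distance = 33.707 + 137.199 = 170.906 m, vs 125 m available — it cannot stop in time and overshoots by 170.906 − 125 = 45.906 m.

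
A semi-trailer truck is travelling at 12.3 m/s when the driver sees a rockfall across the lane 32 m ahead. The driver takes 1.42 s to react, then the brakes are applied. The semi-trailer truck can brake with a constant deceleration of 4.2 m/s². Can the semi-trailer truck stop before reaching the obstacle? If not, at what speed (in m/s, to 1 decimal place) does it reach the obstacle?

No — it strikes the obstacle at 5.4 m/s

Reaction distance = 12.3000 × 1.42 = 17.466 m.
Braking distance needed to stop: v²/(2a) = 151.290 / 8.400 = 18.011 m, so total needed = 17.466 + 18.011 = 35.477 m > 32 m — it cannot stop.
Distance remaining when braking begins: 32 − 17.466 = 14.534 m.
v² = v₀² − 2a·d = 151.290 − 2 × 4.200 × 14.534 = 29.204 m²/s².
v = √29.204 = 5.404 m/s.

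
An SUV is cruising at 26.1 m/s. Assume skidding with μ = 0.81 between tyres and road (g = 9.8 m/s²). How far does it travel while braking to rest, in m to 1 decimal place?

Braking distance ≈ 42.9 m

a = μg = 0.81 × 9.8 = 7.938 m/s².
Braking distance = v²/(2a) = 26.1000² / (2 × 7.938) = 681.210 / 15.876 = 42.908 m.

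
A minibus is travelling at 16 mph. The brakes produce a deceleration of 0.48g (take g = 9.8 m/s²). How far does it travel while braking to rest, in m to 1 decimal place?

Braking distance ≈ 5.4 m

16 mph × 0.44704 = 7.1526 m/s.
a = 0.48 × 9.8 = 4.704 m/s².
Braking distance = v²/(2a) = 7.1526² / (2 × 4.704) = 51.160 / 9.408 = 5.438 m.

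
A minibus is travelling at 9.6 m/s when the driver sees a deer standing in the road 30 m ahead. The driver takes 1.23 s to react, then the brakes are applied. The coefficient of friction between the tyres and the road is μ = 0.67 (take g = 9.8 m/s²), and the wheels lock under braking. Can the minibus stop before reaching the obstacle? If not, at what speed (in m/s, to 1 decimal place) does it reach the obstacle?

a = μg = 0.67 × 9.8 = 6.566 m/s².
Reaction distance = 9.6000 × 1.23 = 11.808 m.
Braking distance = v²/(2a) = 92.160 / 13.132 = 7.018 m.
Total stopping distance = 11.808 + 7.018 = 18.826 m, vs 30 m available — it stops with 30 − 18.826 = 11.174 m to spare.

Yes — it stops about 11.2 m short of the obstacle, so it never reaches it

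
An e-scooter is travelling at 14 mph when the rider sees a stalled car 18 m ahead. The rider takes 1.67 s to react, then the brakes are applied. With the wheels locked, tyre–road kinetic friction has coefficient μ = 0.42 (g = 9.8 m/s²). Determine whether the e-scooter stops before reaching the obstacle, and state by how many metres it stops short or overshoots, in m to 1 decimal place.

14 mph × 0.44704 = 6.2586 m/s.
a = μg = 0.42 × 9.8 = 4.116 m/s².
Reaction distance = 6.2586 × 1.67 = 10.452 m.
Braking distance = v²/(2a) = 39.170 / 8.232 = 4.758 m.
Total stopping distance = 10.452 + 4.758 = 15.210 m, vs 18 m available — it stops with 18 − 15.210 = 2.790 m to spare.

Yes — it stops 2.8 m short of the obstacle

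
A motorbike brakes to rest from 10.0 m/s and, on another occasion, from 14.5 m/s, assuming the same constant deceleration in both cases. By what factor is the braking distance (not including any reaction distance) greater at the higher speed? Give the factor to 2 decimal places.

Braking distance d = v²/(2a), so with a fixed, d ∝ v².
Factor = (14.5/10.0)² = 1.4500² = 2.1025.

Factor ≈ 2.10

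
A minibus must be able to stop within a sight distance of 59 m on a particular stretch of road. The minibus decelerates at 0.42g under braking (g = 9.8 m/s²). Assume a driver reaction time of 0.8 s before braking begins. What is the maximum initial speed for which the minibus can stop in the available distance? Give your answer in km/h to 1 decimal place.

Maximum speed ≈ 68.4 km/h

a = 0.42 × 9.8 = 4.116 m/s².
Stopping distance: v·t_r + v²/(2a) = 59 with t_r = 0.8 s and a = 4.116 m/s².
So v² + 6.586 v − 485.69 = 0.
Positive root: v = −a·t_r + √((a·t_r)² + 2a·d) = −3.293 + √(10.844 + 485.69) = 18.9900 m/s.
18.9900 m/s × 3.6 = 68.364 km/h.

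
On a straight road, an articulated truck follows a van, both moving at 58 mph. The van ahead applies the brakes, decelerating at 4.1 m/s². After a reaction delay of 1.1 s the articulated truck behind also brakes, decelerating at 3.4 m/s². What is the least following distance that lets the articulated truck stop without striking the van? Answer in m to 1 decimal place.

Minimum gap ≈ 45.4 m

58 mph × 0.44704 = 25.9283 m/s.
Leader travels v²/(2a_L) = 672.277 / 8.200 = 81.985 m before stopping.
Follower covers v·t_r = 25.9283 × 1.1 = 28.521 m while reacting, then v²/(2a_F) = 672.277 / 6.800 = 98.864 m while braking, for a total of 28.521 + 98.864 = 127.385 m.
Since a_F ≤ a_L and the follower starts braking later, the follower is never slower than the leader, so the closest approach is when both have stopped.
Minimum gap = 127.385 − 81.985 = 45.400 m.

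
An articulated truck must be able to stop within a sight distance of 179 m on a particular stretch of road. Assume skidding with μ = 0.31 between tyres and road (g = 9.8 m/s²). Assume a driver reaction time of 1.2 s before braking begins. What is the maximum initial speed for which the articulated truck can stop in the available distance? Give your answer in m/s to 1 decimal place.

a = μg = 0.31 × 9.8 = 3.038 m/s².
Stopping distance: v·t_r + v²/(2a) = 179 with t_r = 1.2 s and a = 3.038 m/s².
So v² + 7.291 v − 1087.60 = 0.
Positive root: v = −a·t_r + √((a·t_r)² + 2a·d) = −3.646 + √(13.293 + 1087.60) = 29.5337 m/s.

Maximum speed ≈ 29.5 m/s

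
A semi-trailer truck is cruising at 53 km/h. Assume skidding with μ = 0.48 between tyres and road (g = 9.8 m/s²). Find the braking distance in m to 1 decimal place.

Braking distance ≈ 23.0 m

53 km/h ÷ 3.6 = 14.7222 m/s.
a = μg = 0.48 × 9.8 = 4.704 m/s².
Braking distance = v²/(2a) = 14.7222² / (2 × 4.704) = 216.743 / 9.408 = 23.038 m.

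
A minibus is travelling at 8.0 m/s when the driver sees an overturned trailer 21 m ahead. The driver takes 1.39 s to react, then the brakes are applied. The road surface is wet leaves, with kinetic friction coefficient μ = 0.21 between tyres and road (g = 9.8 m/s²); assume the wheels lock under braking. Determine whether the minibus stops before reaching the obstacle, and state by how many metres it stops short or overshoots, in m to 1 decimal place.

No — it overshoots by 5.7 m

a = μg = 0.21 × 9.8 = 2.058 m/s².
Reaction distance = 8.0000 × 1.39 = 11.120 m.
Braking distance = v²/(2a) = 64.000 / 4.116 = 15.549 m.
Total stopping distance = 11.120 + 15.549 = 26.669 m, vs 21 m available — it cannot stop in time and overshoots by 26.669 − 21 = 5.669 m.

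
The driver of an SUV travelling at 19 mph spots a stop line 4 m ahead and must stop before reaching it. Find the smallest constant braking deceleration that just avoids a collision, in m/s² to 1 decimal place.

Required deceleration ≈ 9.0 m/s²

19 mph × 0.44704 = 8.4938 m/s.
v² = 2a·d ⇒ a = v²/(2d) = 8.4938² / (2 × 4.000) = 72.145 / 8.000 = 9.0181 m/s².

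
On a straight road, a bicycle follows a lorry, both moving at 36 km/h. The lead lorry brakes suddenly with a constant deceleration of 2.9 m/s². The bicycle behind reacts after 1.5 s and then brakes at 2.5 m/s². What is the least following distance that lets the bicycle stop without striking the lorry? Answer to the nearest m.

36 km/h ÷ 3.6 = 10.0000 m/s.
Leader travels v²/(2a_L) = 100.000 / 5.800 = 17.241 m before stopping.
Follower covers v·t_r = 10.0000 × 1.5 = 15.000 m while reacting, then v²/(2a_F) = 100.000 / 5.000 = 20.000 m while braking, for a total of 15.000 + 20.000 = 35.000 m.
Since a_F ≤ a_L and the follower starts braking later, the follower is never slower than the leader, so the closest approach is when both have stopped.
Minimum gap = 35.000 − 17.241 = 17.759 m.

Minimum gap ≈ 18 m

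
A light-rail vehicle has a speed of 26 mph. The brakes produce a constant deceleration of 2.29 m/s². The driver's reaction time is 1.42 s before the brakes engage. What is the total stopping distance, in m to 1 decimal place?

26 mph × 0.44704 = 11.6230 m/s.
Reaction distance = v·t_r = 11.6230 × 1.42 = 16.505 m.
Braking distance = v²/(2a) = 11.6230² / (2 × 2.290) = 135.094 / 4.580 = 29.497 m.
Total = 16.505 + 29.497 = 46.002 m.

Total stopping distance ≈ 46.0 m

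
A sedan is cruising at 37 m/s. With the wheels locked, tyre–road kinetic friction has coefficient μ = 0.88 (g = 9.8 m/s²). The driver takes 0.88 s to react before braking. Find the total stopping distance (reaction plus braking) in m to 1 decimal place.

a = μg = 0.88 × 9.8 = 8.624 m/s².
Reaction distance = v·t_r = 37.0000 × 0.88 = 32.560 m.
Braking distance = v²/(2a) = 37.0000² / (2 × 8.624) = 1369.000 / 17.248 = 79.372 m.
Total = 32.560 + 79.372 = 111.932 m.

Total stopping distance ≈ 111.9 m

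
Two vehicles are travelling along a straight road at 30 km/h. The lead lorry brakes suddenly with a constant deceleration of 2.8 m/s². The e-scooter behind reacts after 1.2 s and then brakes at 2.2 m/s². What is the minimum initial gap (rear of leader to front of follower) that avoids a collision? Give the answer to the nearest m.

30 km/h ÷ 3.6 = 8.3333 m/s.
Leader travels v²/(2a_L) = 69.444 / 5.600 = 12.401 m before stopping.
Follower covers v·t_r = 8.3333 × 1.2 = 10.000 m while reacting, then v²/(2a_F) = 69.444 / 4.400 = 15.783 m while braking, for a total of 10.000 + 15.783 = 25.783 m.
Since a_F ≤ a_L and the follower starts braking later, the follower is never slower than the leader, so the closest approach is when both have stopped.
Minimum gap = 25.783 − 12.401 = 13.382 m.

Minimum gap ≈ 13 m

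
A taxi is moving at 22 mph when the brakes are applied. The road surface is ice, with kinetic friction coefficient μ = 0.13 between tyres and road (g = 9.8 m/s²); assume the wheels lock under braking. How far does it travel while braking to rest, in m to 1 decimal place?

Braking distance ≈ 38.0 m

22 mph × 0.44704 = 9.8349 m/s.
a = μg = 0.13 × 9.8 = 1.274 m/s².
Braking distance = v²/(2a) = 9.8349² / (2 × 1.274) = 96.725 / 2.548 = 37.961 m.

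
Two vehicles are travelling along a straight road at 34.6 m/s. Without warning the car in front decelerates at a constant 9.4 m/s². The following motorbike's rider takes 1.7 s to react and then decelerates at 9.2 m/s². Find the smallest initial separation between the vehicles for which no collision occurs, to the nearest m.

Minimum gap ≈ 60 m

Leader travels v²/(2a_L) = 1197.160 / 18.800 = 63.679 m before stopping.
Follower covers v·t_r = 34.6000 × 1.7 = 58.820 m while reacting, then v²/(2a_F) = 1197.160 / 18.400 = 65.063 m while braking, for a total of 58.820 + 65.063 = 123.883 m.
Since a_F ≤ a_L and the follower starts braking later, the follower is never slower than the leader, so the closest approach is when both have stopped.
Minimum gap = 123.883 − 63.679 = 60.204 m.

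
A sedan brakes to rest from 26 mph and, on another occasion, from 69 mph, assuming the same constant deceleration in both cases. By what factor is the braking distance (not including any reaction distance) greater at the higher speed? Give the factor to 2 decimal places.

Factor ≈ 7.04

Braking distance d = v²/(2a), so with a fixed, d ∝ v².
Factor = (69/26)² = 2.6538² = 7.0427.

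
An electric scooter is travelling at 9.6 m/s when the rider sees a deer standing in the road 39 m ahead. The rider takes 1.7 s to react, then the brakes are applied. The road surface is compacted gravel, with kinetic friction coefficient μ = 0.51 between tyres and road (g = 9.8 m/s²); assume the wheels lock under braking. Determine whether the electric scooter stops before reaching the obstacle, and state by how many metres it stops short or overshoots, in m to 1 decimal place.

a = μg = 0.51 × 9.8 = 4.998 m/s².
Reaction distance = 9.6000 × 1.7 = 16.320 m.
Braking distance = v²/(2a) = 92.160 / 9.996 = 9.220 m.
Total stopping distance = 16.320 + 9.220 = 25.540 m, vs 39 m available — it stops with 39 − 25.540 = 13.460 m to spare.

Yes — it stops 13.5 m short of the obstacle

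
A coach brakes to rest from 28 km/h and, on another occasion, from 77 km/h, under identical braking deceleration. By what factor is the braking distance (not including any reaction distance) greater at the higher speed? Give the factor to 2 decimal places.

Braking distance d = v²/(2a), so with a fixed, d ∝ v².
Factor = (77/28)² = 2.7500² = 7.5625.

Factor ≈ 7.56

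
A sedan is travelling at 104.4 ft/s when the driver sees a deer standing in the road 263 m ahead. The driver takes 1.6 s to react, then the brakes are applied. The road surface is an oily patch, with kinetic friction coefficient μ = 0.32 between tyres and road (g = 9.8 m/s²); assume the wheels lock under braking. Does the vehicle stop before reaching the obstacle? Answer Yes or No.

104.4 ft/s × 0.3048 = 31.8211 m/s.
a = μg = 0.32 × 9.8 = 3.136 m/s².
Reaction distance = 31.8211 × 1.6 = 50.914 m.
Braking distance = v²/(2a) = 1012.582 / 6.272 = 161.445 m.
Total stopping distance = 50.914 + 161.445 = 212.359 m, vs 263 m available — it stops with 263 − 212.359 = 50.641 m to spare.

Yes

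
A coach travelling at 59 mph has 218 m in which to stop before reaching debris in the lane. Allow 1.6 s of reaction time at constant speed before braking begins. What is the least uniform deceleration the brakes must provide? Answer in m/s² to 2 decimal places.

Required deceleration ≈ 1.98 m/s²

59 mph × 0.44704 = 26.3754 m/s.
Distance covered during reaction = 26.3754 × 1.6 = 42.201 m.
Distance available for braking: 218 − 42.201 = 175.799 m.
v² = 2a·d ⇒ a = v²/(2d) = 26.3754² / (2 × 175.799) = 695.662 / 351.598 = 1.9786 m/s².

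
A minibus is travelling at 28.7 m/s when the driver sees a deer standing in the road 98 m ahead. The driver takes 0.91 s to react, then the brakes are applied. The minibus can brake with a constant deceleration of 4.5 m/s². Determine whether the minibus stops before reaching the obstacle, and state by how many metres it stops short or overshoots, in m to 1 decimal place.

No — it overshoots by 19.6 m

Reaction distance = 28.7000 × 0.91 = 26.117 m.
Braking distance = v²/(2a) = 823.690 / 9.000 = 91.521 m.
Total stopping distance = 26.117 + 91.521 = 117.638 m, vs 98 m available — it cannot stop in time and overshoots by 117.638 − 98 = 19.638 m.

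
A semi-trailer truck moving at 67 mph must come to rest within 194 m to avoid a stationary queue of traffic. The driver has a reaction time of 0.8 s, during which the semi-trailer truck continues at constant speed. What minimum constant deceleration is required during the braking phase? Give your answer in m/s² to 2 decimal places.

67 mph × 0.44704 = 29.9517 m/s.
Distance covered during reaction = 29.9517 × 0.8 = 23.961 m.
Distance available for braking: 194 − 23.961 = 170.039 m.
v² = 2a·d ⇒ a = v²/(2d) = 29.9517² / (2 × 170.039) = 897.104 / 340.078 = 2.6379 m/s².

Required deceleration ≈ 2.64 m/s²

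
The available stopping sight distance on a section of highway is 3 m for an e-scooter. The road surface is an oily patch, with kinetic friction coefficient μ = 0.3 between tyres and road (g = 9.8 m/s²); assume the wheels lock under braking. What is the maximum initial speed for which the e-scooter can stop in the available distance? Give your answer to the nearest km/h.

Maximum speed ≈ 15 km/h

a = μg = 0.3 × 9.8 = 2.940 m/s².
v²/(2a) = d ⇒ v = √(2 × 2.940 × 3) = √17.64 = 4.2000 m/s.
4.2000 m/s × 3.6 = 15.120 km/h.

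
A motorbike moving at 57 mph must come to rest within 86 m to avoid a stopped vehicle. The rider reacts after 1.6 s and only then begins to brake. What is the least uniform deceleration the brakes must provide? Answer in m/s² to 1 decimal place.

Required deceleration ≈ 7.2 m/s²

57 mph × 0.44704 = 25.4813 m/s.
Distance covered during reaction = 25.4813 × 1.6 = 40.770 m.
Distance available for braking: 86 − 40.770 = 45.230 m.
v² = 2a·d ⇒ a = v²/(2d) = 25.4813² / (2 × 45.230) = 649.297 / 90.460 = 7.1777 m/s².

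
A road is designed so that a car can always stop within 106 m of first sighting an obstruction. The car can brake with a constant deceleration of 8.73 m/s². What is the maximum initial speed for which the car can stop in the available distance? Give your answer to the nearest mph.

v²/(2a) = d ⇒ v = √(2 × 8.730 × 106) = √1850.76 = 43.0205 m/s.
43.0205 m/s ÷ 0.44704 = 96.234 mph.

Maximum speed ≈ 96 mph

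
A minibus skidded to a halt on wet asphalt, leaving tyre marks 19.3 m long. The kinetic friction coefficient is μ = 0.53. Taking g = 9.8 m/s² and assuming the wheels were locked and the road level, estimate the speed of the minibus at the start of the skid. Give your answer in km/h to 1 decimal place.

Initial speed ≈ 51.0 km/h

Deceleration a = μg = 0.53 × 9.8 = 5.194 m/s².
v = √(2a·d) = √(2 × 5.194 × 19.3) = √200.488 = 14.1594 m/s.
= 14.1594 × 3.6 = 50.974 km/h.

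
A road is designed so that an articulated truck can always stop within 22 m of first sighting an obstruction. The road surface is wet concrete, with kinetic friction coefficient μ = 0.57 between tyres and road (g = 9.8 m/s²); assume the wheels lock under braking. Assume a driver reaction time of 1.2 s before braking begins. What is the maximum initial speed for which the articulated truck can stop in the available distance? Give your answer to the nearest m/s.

a = μg = 0.57 × 9.8 = 5.586 m/s².
Stopping distance: v·t_r + v²/(2a) = 22 with t_r = 1.2 s and a = 5.586 m/s².
So v² + 13.406 v − 245.78 = 0.
Positive root: v = −a·t_r + √((a·t_r)² + 2a·d) = −6.703 + √(44.930 + 245.78) = 10.3472 m/s.

Maximum speed ≈ 10 m/s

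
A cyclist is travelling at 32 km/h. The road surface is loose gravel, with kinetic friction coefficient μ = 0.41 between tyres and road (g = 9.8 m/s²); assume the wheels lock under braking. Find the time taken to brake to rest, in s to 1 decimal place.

Braking time ≈ 2.2 s

32 km/h ÷ 3.6 = 8.8889 m/s.
a = μg = 0.41 × 9.8 = 4.018 m/s².
Braking time = v/a = 8.8889 / 4.018 = 2.212 s.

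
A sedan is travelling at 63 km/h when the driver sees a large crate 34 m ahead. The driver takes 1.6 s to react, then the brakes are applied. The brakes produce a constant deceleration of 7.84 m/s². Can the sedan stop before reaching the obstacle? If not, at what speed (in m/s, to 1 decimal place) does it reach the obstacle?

63 km/h ÷ 3.6 = 17.5000 m/s.
Reaction distance = 17.5000 × 1.6 = 28.000 m.
Braking distance needed to stop: v²/(2a) = 306.250 / 15.680 = 19.531 m, so total needed = 28.000 + 19.531 = 47.531 m > 34 m — it cannot stop.
Distance remaining when braking begins: 34 − 28.000 = 6.000 m.
v² = v₀² − 2a·d = 306.250 − 2 × 7.840 × 6.000 = 212.170 m²/s².
v = √212.170 = 14.566 m/s.

No — it strikes the obstacle at 14.6 m/s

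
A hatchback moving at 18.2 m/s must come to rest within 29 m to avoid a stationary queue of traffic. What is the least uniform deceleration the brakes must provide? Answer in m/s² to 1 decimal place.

Required deceleration ≈ 5.7 m/s²

v² = 2a·d ⇒ a = v²/(2d) = 18.2000² / (2 × 29.000) = 331.240 / 58.000 = 5.7110 m/s².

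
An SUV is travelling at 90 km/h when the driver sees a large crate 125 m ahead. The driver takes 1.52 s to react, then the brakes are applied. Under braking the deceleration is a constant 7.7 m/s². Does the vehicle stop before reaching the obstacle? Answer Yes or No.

Yes

90 km/h ÷ 3.6 = 25.0000 m/s.
Reaction distance = 25.0000 × 1.52 = 38.000 m.
Braking distance = v²/(2a) = 625.000 / 15.400 = 40.584 m.
Total stopping distance = 38.000 + 40.584 = 78.584 m, vs 125 m available — it stops with 125 − 78.584 = 46.416 m to spare.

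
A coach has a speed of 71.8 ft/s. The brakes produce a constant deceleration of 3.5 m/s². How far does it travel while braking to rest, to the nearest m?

71.8 ft/s × 0.3048 = 21.8846 m/s.
Braking distance = v²/(2a) = 21.8846² / (2 × 3.500) = 478.936 / 7.000 = 68.419 m.

Braking distance ≈ 68 m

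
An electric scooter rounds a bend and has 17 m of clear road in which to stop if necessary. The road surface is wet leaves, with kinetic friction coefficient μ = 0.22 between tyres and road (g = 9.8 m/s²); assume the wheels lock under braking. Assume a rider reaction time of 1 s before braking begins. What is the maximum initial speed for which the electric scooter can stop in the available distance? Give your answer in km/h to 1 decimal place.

a = μg = 0.22 × 9.8 = 2.156 m/s².
Stopping distance: v·t_r + v²/(2a) = 17 with t_r = 1 s and a = 2.156 m/s².
So v² + 4.312 v − 73.30 = 0.
Positive root: v = −a·t_r + √((a·t_r)² + 2a·d) = −2.156 + √(4.648 + 73.30) = 6.6728 m/s.
6.6728 m/s × 3.6 = 24.022 km/h.

Maximum speed ≈ 24.0 km/h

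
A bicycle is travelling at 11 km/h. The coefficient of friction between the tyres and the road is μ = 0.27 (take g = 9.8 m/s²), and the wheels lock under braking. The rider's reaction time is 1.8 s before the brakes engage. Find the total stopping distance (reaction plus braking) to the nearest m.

11 km/h ÷ 3.6 = 3.0556 m/s.
a = μg = 0.27 × 9.8 = 2.646 m/s².
Reaction distance = v·t_r = 3.0556 × 1.8 = 5.500 m.
Braking distance = v²/(2a) = 3.0556² / (2 × 2.646) = 9.337 / 5.292 = 1.764 m.
Total = 5.500 + 1.764 = 7.264 m.

Total stopping distance ≈ 7 m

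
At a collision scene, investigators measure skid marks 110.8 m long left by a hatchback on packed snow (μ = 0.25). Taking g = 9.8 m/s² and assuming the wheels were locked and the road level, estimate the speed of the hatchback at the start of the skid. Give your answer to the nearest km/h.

Deceleration a = μg = 0.25 × 9.8 = 2.450 m/s².
v = √(2a·d) = √(2 × 2.450 × 110.8) = √542.920 = 23.3006 m/s.
= 23.3006 × 3.6 = 83.882 km/h.

Initial speed ≈ 84 km/h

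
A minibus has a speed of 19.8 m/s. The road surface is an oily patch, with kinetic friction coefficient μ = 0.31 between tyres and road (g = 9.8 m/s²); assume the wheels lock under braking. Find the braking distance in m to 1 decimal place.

Braking distance ≈ 64.5 m

a = μg = 0.31 × 9.8 = 3.038 m/s².
Braking distance = v²/(2a) = 19.8000² / (2 × 3.038) = 392.040 / 6.076 = 64.523 m.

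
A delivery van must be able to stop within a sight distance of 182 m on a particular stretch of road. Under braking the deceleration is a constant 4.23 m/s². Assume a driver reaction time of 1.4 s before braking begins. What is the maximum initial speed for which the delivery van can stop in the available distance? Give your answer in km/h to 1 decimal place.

Stopping distance: v·t_r + v²/(2a) = 182 with t_r = 1.4 s and a = 4.230 m/s².
So v² + 11.844 v − 1539.72 = 0.
Positive root: v = −a·t_r + √((a·t_r)² + 2a·d) = −5.922 + √(35.070 + 1539.72) = 33.7616 m/s.
33.7616 m/s × 3.6 = 121.542 km/h.

Maximum speed ≈ 121.5 km/h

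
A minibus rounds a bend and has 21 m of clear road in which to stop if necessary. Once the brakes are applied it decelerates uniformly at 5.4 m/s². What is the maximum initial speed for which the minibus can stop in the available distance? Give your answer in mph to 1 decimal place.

Maximum speed ≈ 33.7 mph

v²/(2a) = d ⇒ v = √(2 × 5.400 × 21) = √226.80 = 15.0599 m/s.
15.0599 m/s ÷ 0.44704 = 33.688 mph.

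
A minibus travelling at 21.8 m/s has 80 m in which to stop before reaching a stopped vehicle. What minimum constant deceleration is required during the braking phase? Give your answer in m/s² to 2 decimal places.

v² = 2a·d ⇒ a = v²/(2d) = 21.8000² / (2 × 80.000) = 475.240 / 160.000 = 2.9703 m/s².

Required deceleration ≈ 2.97 m/s²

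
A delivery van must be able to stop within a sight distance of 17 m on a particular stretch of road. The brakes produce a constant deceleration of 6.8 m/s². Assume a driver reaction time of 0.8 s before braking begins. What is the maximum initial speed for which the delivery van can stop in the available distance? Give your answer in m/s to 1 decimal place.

Maximum speed ≈ 10.7 m/s

Stopping distance: v·t_r + v²/(2a) = 17 with t_r = 0.8 s and a = 6.800 m/s².
So v² + 10.880 v − 231.20 = 0.
Positive root: v = −a·t_r + √((a·t_r)² + 2a·d) = −5.440 + √(29.594 + 231.20) = 10.7091 m/s.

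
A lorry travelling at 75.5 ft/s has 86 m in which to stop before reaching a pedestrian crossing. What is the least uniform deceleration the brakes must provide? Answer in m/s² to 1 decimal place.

Required deceleration ≈ 3.1 m/s²

75.5 ft/s × 0.3048 = 23.0124 m/s.
v² = 2a·d ⇒ a = v²/(2d) = 23.0124² / (2 × 86.000) = 529.571 / 172.000 = 3.0789 m/s².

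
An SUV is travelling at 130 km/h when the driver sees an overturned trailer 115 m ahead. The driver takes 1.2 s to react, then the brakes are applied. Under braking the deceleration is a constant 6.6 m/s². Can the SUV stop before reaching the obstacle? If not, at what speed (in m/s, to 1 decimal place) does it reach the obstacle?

No — it strikes the obstacle at 18.9 m/s

130 km/h ÷ 3.6 = 36.1111 m/s.
Reaction distance = 36.1111 × 1.2 = 43.333 m.
Braking distance needed to stop: v²/(2a) = 1304.012 / 13.200 = 98.789 m, so total needed = 43.333 + 98.789 = 142.122 m > 115 m — it cannot stop.
Distance remaining when braking begins: 115 − 43.333 = 71.667 m.
v² = v₀² − 2a·d = 1304.012 − 2 × 6.600 × 71.667 = 358.008 m²/s².
v = √358.008 = 18.921 m/s.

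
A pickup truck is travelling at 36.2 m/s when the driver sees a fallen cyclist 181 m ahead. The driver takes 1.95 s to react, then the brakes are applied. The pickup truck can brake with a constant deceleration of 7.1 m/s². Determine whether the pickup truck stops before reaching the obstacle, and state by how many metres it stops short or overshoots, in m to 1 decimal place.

Reaction distance = 36.2000 × 1.95 = 70.590 m.
Braking distance = v²/(2a) = 1310.440 / 14.200 = 92.285 m.
Total stopping distance = 70.590 + 92.285 = 162.875 m, vs 181 m available — it stops with 181 − 162.875 = 18.125 m to spare.

Yes — it stops 18.1 m short of the obstacle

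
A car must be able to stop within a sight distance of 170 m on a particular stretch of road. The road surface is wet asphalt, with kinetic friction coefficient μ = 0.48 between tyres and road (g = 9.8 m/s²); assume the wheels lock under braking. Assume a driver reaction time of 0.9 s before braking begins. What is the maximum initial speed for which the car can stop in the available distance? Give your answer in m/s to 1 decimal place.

Maximum speed ≈ 36.0 m/s

a = μg = 0.48 × 9.8 = 4.704 m/s².
Stopping distance: v·t_r + v²/(2a) = 170 with t_r = 0.9 s and a = 4.704 m/s².
So v² + 8.467 v − 1599.36 = 0.
Positive root: v = −a·t_r + √((a·t_r)² + 2a·d) = −4.234 + √(17.927 + 1599.36) = 35.9815 m/s.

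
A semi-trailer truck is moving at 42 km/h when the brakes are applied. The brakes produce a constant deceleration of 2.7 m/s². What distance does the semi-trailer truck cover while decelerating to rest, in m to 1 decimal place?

Braking distance ≈ 25.2 m

42 km/h ÷ 3.6 = 11.6667 m/s.
Braking distance = v²/(2a) = 11.6667² / (2 × 2.700) = 136.112 / 5.400 = 25.206 m.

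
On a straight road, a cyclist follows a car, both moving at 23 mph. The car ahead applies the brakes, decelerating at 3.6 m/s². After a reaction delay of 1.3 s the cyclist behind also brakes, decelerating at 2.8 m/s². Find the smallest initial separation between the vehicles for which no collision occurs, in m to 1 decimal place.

Minimum gap ≈ 17.6 m

23 mph × 0.44704 = 10.2819 m/s.
Leader travels v²/(2a_L) = 105.717 / 7.200 = 14.683 m before stopping.
Follower covers v·t_r = 10.2819 × 1.3 = 13.366 m while reacting, then v²/(2a_F) = 105.717 / 5.600 = 18.878 m while braking, for a total of 13.366 + 18.878 = 32.244 m.
Since a_F ≤ a_L and the follower starts braking later, the follower is never slower than the leader, so the closest approach is when both have stopped.
Minimum gap = 32.244 − 14.683 = 17.561 m.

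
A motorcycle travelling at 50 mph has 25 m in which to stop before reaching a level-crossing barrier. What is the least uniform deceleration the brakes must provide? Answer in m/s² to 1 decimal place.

Required deceleration ≈ 10.0 m/s²

50 mph × 0.44704 = 22.3520 m/s.
v² = 2a·d ⇒ a = v²/(2d) = 22.3520² / (2 × 25.000) = 499.612 / 50.000 = 9.9922 m/s².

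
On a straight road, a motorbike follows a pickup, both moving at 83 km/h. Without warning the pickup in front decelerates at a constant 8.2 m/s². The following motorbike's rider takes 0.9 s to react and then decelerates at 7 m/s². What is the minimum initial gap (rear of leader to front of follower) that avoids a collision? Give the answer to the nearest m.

Minimum gap ≈ 26 m

83 km/h ÷ 3.6 = 23.0556 m/s.
Leader travels v²/(2a_L) = 531.561 / 16.400 = 32.412 m before stopping.
Follower covers v·t_r = 23.0556 × 0.9 = 20.750 m while reacting, then v²/(2a_F) = 531.561 / 14.000 = 37.969 m while braking, for a total of 20.750 + 37.969 = 58.719 m.
Since a_F ≤ a_L and the follower starts braking later, the follower is never slower than the leader, so the closest approach is when both have stopped.
Minimum gap = 58.719 − 32.412 = 26.307 m.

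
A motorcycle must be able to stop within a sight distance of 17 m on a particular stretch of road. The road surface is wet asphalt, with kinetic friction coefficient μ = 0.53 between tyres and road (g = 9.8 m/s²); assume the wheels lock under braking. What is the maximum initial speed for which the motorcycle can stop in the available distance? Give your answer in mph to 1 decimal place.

Maximum speed ≈ 29.7 mph

a = μg = 0.53 × 9.8 = 5.194 m/s².
v²/(2a) = d ⇒ v = √(2 × 5.194 × 17) = √176.60 = 13.2891 m/s.
13.2891 m/s ÷ 0.44704 = 29.727 mph.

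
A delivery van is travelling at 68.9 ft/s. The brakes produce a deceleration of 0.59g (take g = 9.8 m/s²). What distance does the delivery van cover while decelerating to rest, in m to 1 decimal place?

68.9 ft/s × 0.3048 = 21.0007 m/s.
a = 0.59 × 9.8 = 5.782 m/s².
Braking distance = v²/(2a) = 21.0007² / (2 × 5.782) = 441.029 / 11.564 = 38.138 m.

Braking distance ≈ 38.1 m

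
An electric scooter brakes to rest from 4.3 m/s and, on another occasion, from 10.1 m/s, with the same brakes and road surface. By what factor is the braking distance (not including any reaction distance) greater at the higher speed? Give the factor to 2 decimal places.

Braking distance d = v²/(2a), so with a fixed, d ∝ v².
Factor = (10.1/4.3)² = 2.3488² = 5.5169.

Factor ≈ 5.52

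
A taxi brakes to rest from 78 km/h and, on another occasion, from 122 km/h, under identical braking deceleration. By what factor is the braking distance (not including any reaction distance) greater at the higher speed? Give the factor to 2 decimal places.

Factor ≈ 2.45

Braking distance d = v²/(2a), so with a fixed, d ∝ v².
Factor = (122/78)² = 1.5641² = 2.4464.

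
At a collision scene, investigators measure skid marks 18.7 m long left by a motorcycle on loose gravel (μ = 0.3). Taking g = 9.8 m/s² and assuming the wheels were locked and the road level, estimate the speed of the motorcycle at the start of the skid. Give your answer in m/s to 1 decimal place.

Initial speed ≈ 10.5 m/s

Deceleration a = μg = 0.3 × 9.8 = 2.940 m/s².
v = √(2a·d) = √(2 × 2.940 × 18.7) = √109.956 = 10.4860 m/s.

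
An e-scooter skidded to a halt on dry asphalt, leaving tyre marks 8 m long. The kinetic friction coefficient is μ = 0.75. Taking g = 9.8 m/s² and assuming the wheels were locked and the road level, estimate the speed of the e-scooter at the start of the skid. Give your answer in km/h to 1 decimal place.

Initial speed ≈ 39.0 km/h

Deceleration a = μg = 0.75 × 9.8 = 7.350 m/s².
v = √(2a·d) = √(2 × 7.350 × 8) = √117.600 = 10.8444 m/s.
= 10.8444 × 3.6 = 39.040 km/h.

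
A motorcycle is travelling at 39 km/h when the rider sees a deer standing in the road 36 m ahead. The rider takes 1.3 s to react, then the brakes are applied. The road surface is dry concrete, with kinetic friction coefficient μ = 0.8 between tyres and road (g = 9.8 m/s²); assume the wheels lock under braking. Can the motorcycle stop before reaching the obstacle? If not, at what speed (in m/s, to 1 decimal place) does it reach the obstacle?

Yes — it stops about 14.4 m short of the obstacle, so it never reaches it

39 km/h ÷ 3.6 = 10.8333 m/s.
a = μg = 0.8 × 9.8 = 7.840 m/s².
Reaction distance = 10.8333 × 1.3 = 14.083 m.
Braking distance = v²/(2a) = 117.360 / 15.680 = 7.485 m.
Total stopping distance = 14.083 + 7.485 = 21.568 m, vs 36 m available — it stops with 36 − 21.568 = 14.432 m to spare.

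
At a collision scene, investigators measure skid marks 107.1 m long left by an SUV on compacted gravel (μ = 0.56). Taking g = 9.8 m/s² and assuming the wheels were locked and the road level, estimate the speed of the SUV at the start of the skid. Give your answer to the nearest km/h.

Deceleration a = μg = 0.56 × 9.8 = 5.488 m/s².
v = √(2a·d) = √(2 × 5.488 × 107.1) = √1175.530 = 34.2860 m/s.
= 34.2860 × 3.6 = 123.430 km/h.

Initial speed ≈ 123 km/h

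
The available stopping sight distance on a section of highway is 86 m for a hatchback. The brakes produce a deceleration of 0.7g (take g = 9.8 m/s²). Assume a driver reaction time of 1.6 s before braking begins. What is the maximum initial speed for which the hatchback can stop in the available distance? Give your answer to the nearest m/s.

a = 0.7 × 9.8 = 6.860 m/s².
Stopping distance: v·t_r + v²/(2a) = 86 with t_r = 1.6 s and a = 6.860 m/s².
So v² + 21.952 v − 1179.92 = 0.
Positive root: v = −a·t_r + √((a·t_r)² + 2a·d) = −10.976 + √(120.473 + 1179.92) = 25.0850 m/s.

Maximum speed ≈ 25 m/s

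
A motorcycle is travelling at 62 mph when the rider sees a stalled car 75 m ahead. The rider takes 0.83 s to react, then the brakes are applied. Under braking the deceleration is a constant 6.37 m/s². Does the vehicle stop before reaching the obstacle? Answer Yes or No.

No

62 mph × 0.44704 = 27.7165 m/s.
Reaction distance = 27.7165 × 0.83 = 23.005 m.
Braking distance = v²/(2a) = 768.204 / 12.740 = 60.299 m.
Total stopping distance = 23.005 + 60.299 = 83.304 m, vs 75 m available — it cannot stop in time and overshoots by 83.304 − 75 = 8.304 m.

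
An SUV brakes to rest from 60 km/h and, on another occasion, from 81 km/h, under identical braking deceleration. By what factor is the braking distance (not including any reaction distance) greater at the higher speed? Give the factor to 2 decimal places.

Factor ≈ 1.82

Braking distance d = v²/(2a), so with a fixed, d ∝ v².
Factor = (81/60)² = 1.3500² = 1.8225.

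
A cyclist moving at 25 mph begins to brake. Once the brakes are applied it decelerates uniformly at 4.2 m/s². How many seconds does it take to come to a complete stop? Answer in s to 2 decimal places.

Braking time ≈ 2.66 s

25 mph × 0.44704 = 11.1760 m/s.
Braking time = v/a = 11.1760 / 4.200 = 2.661 s.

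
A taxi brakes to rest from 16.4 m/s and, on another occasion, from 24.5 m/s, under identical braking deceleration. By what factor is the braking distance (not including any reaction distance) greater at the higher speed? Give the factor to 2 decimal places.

Factor ≈ 2.23

Braking distance d = v²/(2a), so with a fixed, d ∝ v².
Factor = (24.5/16.4)² = 1.4939² = 2.2317.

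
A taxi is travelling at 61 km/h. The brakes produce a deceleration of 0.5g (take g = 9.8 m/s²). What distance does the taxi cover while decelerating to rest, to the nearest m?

Braking distance ≈ 29 m

61 km/h ÷ 3.6 = 16.9444 m/s.
a = 0.5 × 9.8 = 4.900 m/s².
Braking distance = v²/(2a) = 16.9444² / (2 × 4.900) = 287.113 / 9.800 = 29.297 m.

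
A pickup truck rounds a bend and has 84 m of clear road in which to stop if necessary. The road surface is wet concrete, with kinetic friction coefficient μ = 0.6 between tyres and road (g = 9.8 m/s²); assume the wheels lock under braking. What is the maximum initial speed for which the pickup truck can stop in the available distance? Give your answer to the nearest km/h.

a = μg = 0.6 × 9.8 = 5.880 m/s².
v²/(2a) = d ⇒ v = √(2 × 5.880 × 84) = √987.84 = 31.4299 m/s.
31.4299 m/s × 3.6 = 113.148 km/h.

Maximum speed ≈ 113 km/h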